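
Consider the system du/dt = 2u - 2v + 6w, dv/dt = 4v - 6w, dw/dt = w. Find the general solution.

u(t) = -c_1e^(4t) + c_2e^(2t) - 2c_3e^(t), v(t) = c_1e^(4t) + 2c_3e^(t), w(t) = c_3e^(t)

Coefficient matrix A = [[2, -2, 6], [0, 4, -6], [0, 0, 1]].
det(A - λI) = 0 gives eigenvalues λ = 4, 2, 1.
For λ=4: eigenvector (-1,1,0).
For λ=2: eigenvector (1,0,0).
For λ=1: eigenvector (-2,2,1).
General solution: c_1e^(4t)(-1,1,0) + c_2e^(2t)(1,0,0) + c_3e^(t)(-2,2,1).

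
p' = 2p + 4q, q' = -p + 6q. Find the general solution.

Coefficient matrix A = [[2, 4], [-1, 6]].
Characteristic polynomial det(A - λI) = λ^2 - 8λ + 16 = 0.
Single eigenvalue λ = 4 with algebraic multiplicity 2.
Eigenvector v = (-2,-1); generalized eigenvector w with (A-λI)w=v is (-3,-2).
General solution: e^(4t)[C_1·v + C_2·(t·v + w)].

p(t) = -2C_1e^(4t) - 2C_2te^(4t) - 3C_2e^(4t), q(t) = -C_1e^(4t) - C_2te^(4t) - 2C_2e^(4t)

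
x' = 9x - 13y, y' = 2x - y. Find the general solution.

Coefficient matrix A = [[9, -13], [2, -1]].
Characteristic polynomial det(A - λI) = λ^2 - 8λ + 17 = 0.
Eigenvalues λ = 4 ± i (complex conjugate pair).
For λ=4+i: an eigenvector is (-2,-1) - i(3,1) = (-2 - 3i, -1 - i).
A real fundamental pair from Re and Im of e^((4+i)t)v: X_1 = e^(4t)(cos(t)·(-2,-1) + sin(t)·(3,1)), X_2 = e^(4t)(sin(t)·(-2,-1) - cos(t)·(3,1)).
General solution: K_1X_1 + K_2X_2.

x(t) = 3K_1e^(4t)sin(t) - 2K_1e^(4t)cos(t) - 2K_2e^(4t)sin(t) - 3K_2e^(4t)cos(t), y(t) = K_1e^(4t)sin(t) - K_1e^(4t)cos(t) - K_2e^(4t)sin(t) - K_2e^(4t)cos(t)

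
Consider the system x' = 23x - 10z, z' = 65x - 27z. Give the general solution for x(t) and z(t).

Coefficient matrix A = [[23, -10], [65, -27]].
Characteristic polynomial det(A - λI) = λ^2 + 4λ + 29 = 0.
Eigenvalues λ = -2 ± 5i (complex conjugate pair).
For λ=-2+5i: an eigenvector is (1,2) - i(1,3) = (1 - i, 2 - 3i).
A real fundamental pair from Re and Im of e^((-2+5i)t)v: X_1 = e^(-2t)(cos(5t)·(1,2) + sin(5t)·(1,3)), X_2 = e^(-2t)(sin(5t)·(1,2) - cos(5t)·(1,3)).
General solution: K_1X_1 + K_2X_2.

x(t) = K_1e^(-2t)sin(5t) + K_1e^(-2t)cos(5t) + K_2e^(-2t)sin(5t) - K_2e^(-2t)cos(5t), z(t) = 3K_1e^(-2t)sin(5t) + 2K_1e^(-2t)cos(5t) + 2K_2e^(-2t)sin(5t) - 3K_2e^(-2t)cos(5t)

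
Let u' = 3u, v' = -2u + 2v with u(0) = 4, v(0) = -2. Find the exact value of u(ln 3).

108

A = [[3,0],[-2,2]]; eigenvalues λ = 2, 3.
Eigenvectors: (0,-1) for λ=2, (1,-2) for λ=3.
From the initial condition, c_1 = -6, c_2 = 4.
u(ln 3) = (-6)(3^2)(0) + (4)(3^3)(1) = 108.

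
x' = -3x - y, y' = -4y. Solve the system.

x(t) = -K_1e^(-3t) + K_2e^(-4t), y(t) = K_2e^(-4t)

Coefficient matrix A = [[-3, -1], [0, -4]].
Characteristic polynomial det(A - λI) = λ^2 + 7λ + 12 = 0.
Eigenvalues λ = -3, -4.
For λ=-3: (A-λI) row 1 is [0, -1], so an eigenvector is (-1, 0).
For λ=-4: (A-λI) row 1 is [1, -1], so an eigenvector is (1, 1).
General solution: K_1e^(-3t)(-1,0) + K_2e^(-4t)(1,1).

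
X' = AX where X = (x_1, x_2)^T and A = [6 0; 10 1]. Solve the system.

Coefficient matrix A = [[6, 0], [10, 1]].
Characteristic polynomial det(A - λI) = λ^2 - 7λ + 6 = 0.
Eigenvalues λ = 1, 6.
For λ=1: (A-λI) row 1 is [5, 0], so an eigenvector is (0, -1).
For λ=6: (A-λI) row 2 is [10, -5], so an eigenvector is (-1, -2).
General solution: C_1e^(t)(0,-1) + C_2e^(6t)(-1,-2).

x_1(t) = -C_2e^(6t), x_2(t) = -C_1e^(t) - 2C_2e^(6t)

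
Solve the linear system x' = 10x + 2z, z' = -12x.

x(t) = -K_1e^(4t) - K_2e^(6t), z(t) = 3K_1e^(4t) + 2K_2e^(6t)

Coefficient matrix A = [[10, 2], [-12, 0]].
Characteristic polynomial det(A - λI) = λ^2 - 10λ + 24 = 0.
Eigenvalues λ = 4, 6.
For λ=4: (A-λI) row 1 is [6, 2], so an eigenvector is (-1, 3).
For λ=6: (A-λI) row 1 is [4, 2], so an eigenvector is (-1, 2).
General solution: K_1e^(4t)(-1,3) + K_2e^(6t)(-1,2).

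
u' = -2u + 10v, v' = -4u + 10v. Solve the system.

u(t) = -c_1e^(4t)sin(2t) + 2c_1e^(4t)cos(2t) + 2c_2e^(4t)sin(2t) + c_2e^(4t)cos(2t), v(t) = -c_1e^(4t)sin(2t) + c_1e^(4t)cos(2t) + c_2e^(4t)sin(2t) + c_2e^(4t)cos(2t)

Coefficient matrix A = [[-2, 10], [-4, 10]].
Characteristic polynomial det(A - λI) = λ^2 - 8λ + 20 = 0.
Eigenvalues λ = 4 ± 2i (complex conjugate pair).
For λ=4+2i: an eigenvector is (2,1) - i(-1,-1) = (2 + i, 1 + i).
A real fundamental pair from Re and Im of e^((4+2i)t)v: X_1 = e^(4t)(cos(2t)·(2,1) + sin(2t)·(-1,-1)), X_2 = e^(4t)(sin(2t)·(2,1) - cos(2t)·(-1,-1)).
General solution: c_1X_1 + c_2X_2.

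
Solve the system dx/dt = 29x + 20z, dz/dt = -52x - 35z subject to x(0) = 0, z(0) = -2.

x(t) = -10e^(-3t)sin(4t), z(t) = 16e^(-3t)sin(4t) - 2e^(-3t)cos(4t)

Coefficient matrix A = [[29, 20], [-52, -35]].
Characteristic polynomial det(A - λI) = λ^2 + 6λ + 25 = 0.
Eigenvalues λ = -3 ± 4i (complex conjugate pair).
For λ=-3+4i: an eigenvector is (-2,3) - i(-1,2) = (-2 + i, 3 - 2i).
A real fundamental pair from Re and Im of e^((-3+4i)t)v: X_1 = e^(-3t)(cos(4t)·(-2,3) + sin(4t)·(-1,2)), X_2 = e^(-3t)(sin(4t)·(-2,3) - cos(4t)·(-1,2)).
General solution: C_1X_1 + C_2X_2.
Applying x(0)=0, z(0)=-2 gives C_1=2, C_2=4.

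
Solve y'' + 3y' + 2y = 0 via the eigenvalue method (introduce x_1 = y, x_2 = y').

y(t) = c_1e^(-t) + c_2e^(-2t)

Let x_1 = y, x_2 = y'. Then x_1' = x_2 and x_2' = -2x_1 - 3x_2.
A = [[0,1],[-2,-3]]; det(A-λI) = λ^2 + 3λ + 2.
Eigenvalues λ = -1, -2 with eigenvectors (1,-1), (1,-2).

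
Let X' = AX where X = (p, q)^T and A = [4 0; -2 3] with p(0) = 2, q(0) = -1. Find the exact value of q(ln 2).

-40

A = [[4,0],[-2,3]]; eigenvalues λ = 4, 3.
Eigenvectors: (-1,2) for λ=4, (0,-1) for λ=3.
From the initial condition, c_1 = -2, c_2 = -3.
q(ln 2) = (-2)(2^4)(2) + (-3)(2^3)(-1) = -40.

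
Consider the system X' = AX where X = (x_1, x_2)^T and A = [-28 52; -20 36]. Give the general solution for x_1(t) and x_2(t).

x_1(t) = 3K_1e^(4t)sin(4t) - 2K_1e^(4t)cos(4t) - 2K_2e^(4t)sin(4t) - 3K_2e^(4t)cos(4t), x_2(t) = 2K_1e^(4t)sin(4t) - K_1e^(4t)cos(4t) - K_2e^(4t)sin(4t) - 2K_2e^(4t)cos(4t)

Coefficient matrix A = [[-28, 52], [-20, 36]].
Characteristic polynomial det(A - λI) = λ^2 - 8λ + 32 = 0.
Eigenvalues λ = 4 ± 4i (complex conjugate pair).
For λ=4+4i: an eigenvector is (-2,-1) - i(3,2) = (-2 - 3i, -1 - 2i).
A real fundamental pair from Re and Im of e^((4+4i)t)v: X_1 = e^(4t)(cos(4t)·(-2,-1) + sin(4t)·(3,2)), X_2 = e^(4t)(sin(4t)·(-2,-1) - cos(4t)·(3,2)).
General solution: K_1X_1 + K_2X_2.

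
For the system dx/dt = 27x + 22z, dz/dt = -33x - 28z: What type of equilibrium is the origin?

saddle

A = [[27,22],[-33,-28]]; det(A-λI) = λ^2 + λ - 30.
λ = -6, 5: opposite signs.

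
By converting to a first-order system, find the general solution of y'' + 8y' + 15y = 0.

Let x_1 = y, x_2 = y'. Then x_1' = x_2 and x_2' = -15x_1 - 8x_2.
A = [[0,1],[-15,-8]]; det(A-λI) = λ^2 + 8λ + 15.
Eigenvalues λ = -3, -5 with eigenvectors (1,-3), (1,-5).

y(t) = K_1e^(-3t) + K_2e^(-5t)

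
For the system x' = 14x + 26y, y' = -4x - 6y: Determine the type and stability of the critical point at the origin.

A = [[14,26],[-4,-6]]; det(A-λI) = λ^2 - 8λ + 20.
λ = 4 ± 2i: positive real part.

unstable spiral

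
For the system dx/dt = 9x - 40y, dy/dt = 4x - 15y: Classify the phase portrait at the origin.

stable spiral

A = [[9,-40],[4,-15]]; det(A-λI) = λ^2 + 6λ + 25.
λ = -3 ± 4i: negative real part.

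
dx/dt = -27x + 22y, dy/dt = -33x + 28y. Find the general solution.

Coefficient matrix A = [[-27, 22], [-33, 28]].
Characteristic polynomial det(A - λI) = λ^2 - λ - 30 = 0.
Eigenvalues λ = 6, -5.
For λ=6: (A-λI) row 1 is [-33, 22], so an eigenvector is (2, 3).
For λ=-5: (A-λI) row 1 is [-22, 22], so an eigenvector is (1, 1).
General solution: c_1e^(6t)(2,3) + c_2e^(-5t)(1,1).

x(t) = 2c_1e^(6t) + c_2e^(-5t), y(t) = 3c_1e^(6t) + c_2e^(-5t)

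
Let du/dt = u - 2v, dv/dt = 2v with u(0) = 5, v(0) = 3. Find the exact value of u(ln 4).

A = [[1,-2],[0,2]]; eigenvalues λ = 1, 2.
Eigenvectors: (1,0) for λ=1, (2,-1) for λ=2.
From the initial condition, c_1 = 11, c_2 = -3.
u(ln 4) = (11)(4^1)(1) + (-3)(4^2)(2) = -52.

-52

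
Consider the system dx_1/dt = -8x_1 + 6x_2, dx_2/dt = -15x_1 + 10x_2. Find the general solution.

Coefficient matrix A = [[-8, 6], [-15, 10]].
Characteristic polynomial det(A - λI) = λ^2 - 2λ + 10 = 0.
Eigenvalues λ = 1 ± 3i (complex conjugate pair).
For λ=1+3i: an eigenvector is (-1,-1) - i(1,2) = (-1 - i, -1 - 2i).
A real fundamental pair from Re and Im of e^((1+3i)t)v: X_1 = e^(t)(cos(3t)·(-1,-1) + sin(3t)·(1,2)), X_2 = e^(t)(sin(3t)·(-1,-1) - cos(3t)·(1,2)).
General solution: C_1X_1 + C_2X_2.

x_1(t) = C_1e^(t)sin(3t) - C_1e^(t)cos(3t) - C_2e^(t)sin(3t) - C_2e^(t)cos(3t), x_2(t) = 2C_1e^(t)sin(3t) - C_1e^(t)cos(3t) - C_2e^(t)sin(3t) - 2C_2e^(t)cos(3t)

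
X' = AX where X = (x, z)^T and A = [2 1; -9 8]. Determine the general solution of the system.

Coefficient matrix A = [[2, 1], [-9, 8]].
Characteristic polynomial det(A - λI) = λ^2 - 10λ + 25 = 0.
Single eigenvalue λ = 5 with algebraic multiplicity 2.
Eigenvector v = (-1,-3); generalized eigenvector w with (A-λI)w=v is (1,2).
General solution: e^(5t)[C_1·v + C_2·(t·v + w)].

x(t) = -C_1e^(5t) - C_2te^(5t) + C_2e^(5t), z(t) = -3C_1e^(5t) - 3C_2te^(5t) + 2C_2e^(5t)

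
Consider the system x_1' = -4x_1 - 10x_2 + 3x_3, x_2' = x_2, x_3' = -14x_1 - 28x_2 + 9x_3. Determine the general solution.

Coefficient matrix A = [[-4, -10, 3], [0, 1, 0], [-14, -28, 9]].
det(A - λI) = 0 gives eigenvalues λ = 1, 2, 3.
For λ=1: eigenvector (-2,1,0).
For λ=2: eigenvector (1,0,2).
For λ=3: eigenvector (3,0,7).
General solution: C_1e^(t)(-2,1,0) + C_2e^(2t)(1,0,2) + C_3e^(3t)(3,0,7).

x_1(t) = -2C_1e^(t) + C_2e^(2t) + 3C_3e^(3t), x_2(t) = C_1e^(t), x_3(t) = 2C_2e^(2t) + 7C_3e^(3t)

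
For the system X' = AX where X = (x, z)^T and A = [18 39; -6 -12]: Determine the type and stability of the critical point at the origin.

A = [[18,39],[-6,-12]]; det(A-λI) = λ^2 - 6λ + 18.
λ = 3 ± 3i: positive real part.

unstable spiral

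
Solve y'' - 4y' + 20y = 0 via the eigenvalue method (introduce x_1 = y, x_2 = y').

y(t) = K_1e^(2t)cos(4t) + K_2e^(2t)sin(4t)

Let x_1 = y, x_2 = y'. Then x_1' = x_2 and x_2' = -20x_1 + 4x_2.
A = [[0,1],[-20,4]]; det(A-λI) = λ^2 - 4λ + 20.
Eigenvalues λ = 2 ± 4i.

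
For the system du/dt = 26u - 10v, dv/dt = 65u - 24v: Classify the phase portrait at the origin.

A = [[26,-10],[65,-24]]; det(A-λI) = λ^2 - 2λ + 26.
λ = 1 ± 5i: positive real part.

unstable spiral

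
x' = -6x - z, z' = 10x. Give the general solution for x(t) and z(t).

x(t) = -C_1e^(-3t)sin(t) + C_2e^(-3t)cos(t), z(t) = 3C_1e^(-3t)sin(t) + C_1e^(-3t)cos(t) + C_2e^(-3t)sin(t) - 3C_2e^(-3t)cos(t)

Coefficient matrix A = [[-6, -1], [10, 0]].
Characteristic polynomial det(A - λI) = λ^2 + 6λ + 10 = 0.
Eigenvalues λ = -3 ± i (complex conjugate pair).
For λ=-3+i: an eigenvector is (0,1) - i(-1,3) = (0 + i, 1 - 3i).
A real fundamental pair from Re and Im of e^((-3+i)t)v: X_1 = e^(-3t)(cos(t)·(0,1) + sin(t)·(-1,3)), X_2 = e^(-3t)(sin(t)·(0,1) - cos(t)·(-1,3)).
General solution: C_1X_1 + C_2X_2.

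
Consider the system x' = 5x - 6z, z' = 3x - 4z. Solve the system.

Coefficient matrix A = [[5, -6], [3, -4]].
Characteristic polynomial det(A - λI) = λ^2 - λ - 2 = 0.
Eigenvalues λ = -1, 2.
For λ=-1: (A-λI) row 1 is [6, -6], so an eigenvector is (-1, -1).
For λ=2: (A-λI) row 1 is [3, -6], so an eigenvector is (2, 1).
General solution: c_1e^(-t)(-1,-1) + c_2e^(2t)(2,1).

x(t) = -c_1e^(-t) + 2c_2e^(2t), z(t) = -c_1e^(-t) + c_2e^(2t)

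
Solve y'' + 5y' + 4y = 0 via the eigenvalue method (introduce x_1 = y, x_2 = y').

y(t) = c_1e^(-t) + c_2e^(-4t)

Let x_1 = y, x_2 = y'. Then x_1' = x_2 and x_2' = -4x_1 - 5x_2.
A = [[0,1],[-4,-5]]; det(A-λI) = λ^2 + 5λ + 4.
Eigenvalues λ = -1, -4 with eigenvectors (1,-1), (1,-4).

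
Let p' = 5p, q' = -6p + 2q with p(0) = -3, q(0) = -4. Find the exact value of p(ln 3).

A = [[5,0],[-6,2]]; eigenvalues λ = 5, 2.
Eigenvectors: (-1,2) for λ=5, (0,-1) for λ=2.
From the initial condition, c_1 = 3, c_2 = 10.
p(ln 3) = (3)(3^5)(-1) + (10)(3^2)(0) = -729.

-729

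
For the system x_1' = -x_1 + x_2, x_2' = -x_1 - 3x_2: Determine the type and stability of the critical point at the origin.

A = [[-1,1],[-1,-3]]; det(A-λI) = λ^2 + 4λ + 4.
repeated λ = -2 with a single eigenvector.

stable improper node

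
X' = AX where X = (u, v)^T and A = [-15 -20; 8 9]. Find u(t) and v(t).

Coefficient matrix A = [[-15, -20], [8, 9]].
Characteristic polynomial det(A - λI) = λ^2 + 6λ + 25 = 0.
Eigenvalues λ = -3 ± 4i (complex conjugate pair).
For λ=-3+4i: an eigenvector is (-2,1) - i(1,-1) = (-2 - i, 1 + i).
A real fundamental pair from Re and Im of e^((-3+4i)t)v: X_1 = e^(-3t)(cos(4t)·(-2,1) + sin(4t)·(1,-1)), X_2 = e^(-3t)(sin(4t)·(-2,1) - cos(4t)·(1,-1)).
General solution: K_1X_1 + K_2X_2.

u(t) = K_1e^(-3t)sin(4t) - 2K_1e^(-3t)cos(4t) - 2K_2e^(-3t)sin(4t) - K_2e^(-3t)cos(4t), v(t) = -K_1e^(-3t)sin(4t) + K_1e^(-3t)cos(4t) + K_2e^(-3t)sin(4t) + K_2e^(-3t)cos(4t)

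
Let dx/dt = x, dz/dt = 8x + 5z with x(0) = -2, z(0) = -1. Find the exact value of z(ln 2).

A = [[1,0],[8,5]]; eigenvalues λ = 1, 5.
Eigenvectors: (-1,2) for λ=1, (0,1) for λ=5.
From the initial condition, c_1 = 2, c_2 = -5.
z(ln 2) = (2)(2^1)(2) + (-5)(2^5)(1) = -152.

-152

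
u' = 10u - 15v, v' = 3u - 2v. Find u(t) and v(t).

u(t) = c_1e^(4t)sin(3t) - 2c_1e^(4t)cos(3t) - 2c_2e^(4t)sin(3t) - c_2e^(4t)cos(3t), v(t) = -c_1e^(4t)cos(3t) - c_2e^(4t)sin(3t)

Coefficient matrix A = [[10, -15], [3, -2]].
Characteristic polynomial det(A - λI) = λ^2 - 8λ + 25 = 0.
Eigenvalues λ = 4 ± 3i (complex conjugate pair).
For λ=4+3i: an eigenvector is (-2,-1) - i(1,0) = (-2 - i, -1).
A real fundamental pair from Re and Im of e^((4+3i)t)v: X_1 = e^(4t)(cos(3t)·(-2,-1) + sin(3t)·(1,0)), X_2 = e^(4t)(sin(3t)·(-2,-1) - cos(3t)·(1,0)).
General solution: c_1X_1 + c_2X_2.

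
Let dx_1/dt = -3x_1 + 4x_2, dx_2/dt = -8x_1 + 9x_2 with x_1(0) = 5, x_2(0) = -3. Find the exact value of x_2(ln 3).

A = [[-3,4],[-8,9]]; eigenvalues λ = 5, 1.
Eigenvectors: (1,2) for λ=5, (-1,-1) for λ=1.
From the initial condition, c_1 = -8, c_2 = -13.
x_2(ln 3) = (-8)(3^5)(2) + (-13)(3^1)(-1) = -3849.

-3849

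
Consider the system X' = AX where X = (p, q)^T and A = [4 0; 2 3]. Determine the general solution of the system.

Coefficient matrix A = [[4, 0], [2, 3]].
Characteristic polynomial det(A - λI) = λ^2 - 7λ + 12 = 0.
Eigenvalues λ = 4, 3.
For λ=4: (A-λI) row 2 is [2, -1], so an eigenvector is (1, 2).
For λ=3: (A-λI) row 1 is [1, 0], so an eigenvector is (0, 1).
General solution: c_1e^(4t)(1,2) + c_2e^(3t)(0,1).

p(t) = c_1e^(4t), q(t) = 2c_1e^(4t) + c_2e^(3t)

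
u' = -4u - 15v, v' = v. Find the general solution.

Coefficient matrix A = [[-4, -15], [0, 1]].
Characteristic polynomial det(A - λI) = λ^2 + 3λ - 4 = 0.
Eigenvalues λ = 1, -4.
For λ=1: (A-λI) row 1 is [-5, -15], so an eigenvector is (-3, 1).
For λ=-4: (A-λI) row 1 is [0, -15], so an eigenvector is (1, 0).
General solution: c_1e^(t)(-3,1) + c_2e^(-4t)(1,0).

u(t) = -3c_1e^(t) + c_2e^(-4t), v(t) = c_1e^(t)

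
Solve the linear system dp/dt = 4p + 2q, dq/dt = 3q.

p(t) = 2c_1e^(3t) - c_2e^(4t), q(t) = -c_1e^(3t)

Coefficient matrix A = [[4, 2], [0, 3]].
Characteristic polynomial det(A - λI) = λ^2 - 7λ + 12 = 0.
Eigenvalues λ = 3, 4.
For λ=3: (A-λI) row 1 is [1, 2], so an eigenvector is (2, -1).
For λ=4: (A-λI) row 1 is [0, 2], so an eigenvector is (-1, 0).
General solution: c_1e^(3t)(2,-1) + c_2e^(4t)(-1,0).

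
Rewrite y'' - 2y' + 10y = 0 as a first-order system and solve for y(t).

Let x_1 = y, x_2 = y'. Then x_1' = x_2 and x_2' = -10x_1 + 2x_2.
A = [[0,1],[-10,2]]; det(A-λI) = λ^2 - 2λ + 10.
Eigenvalues λ = 1 ± 3i.

y(t) = C_1e^(t)cos(3t) + C_2e^(t)sin(3t)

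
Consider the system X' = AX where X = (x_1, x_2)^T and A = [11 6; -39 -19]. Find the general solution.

x_1(t) = c_1e^(-4t)sin(3t) - c_1e^(-4t)cos(3t) - c_2e^(-4t)sin(3t) - c_2e^(-4t)cos(3t), x_2(t) = -2c_1e^(-4t)sin(3t) + 3c_1e^(-4t)cos(3t) + 3c_2e^(-4t)sin(3t) + 2c_2e^(-4t)cos(3t)

Coefficient matrix A = [[11, 6], [-39, -19]].
Characteristic polynomial det(A - λI) = λ^2 + 8λ + 25 = 0.
Eigenvalues λ = -4 ± 3i (complex conjugate pair).
For λ=-4+3i: an eigenvector is (-1,3) - i(1,-2) = (-1 - i, 3 + 2i).
A real fundamental pair from Re and Im of e^((-4+3i)t)v: X_1 = e^(-4t)(cos(3t)·(-1,3) + sin(3t)·(1,-2)), X_2 = e^(-4t)(sin(3t)·(-1,3) - cos(3t)·(1,-2)).
General solution: c_1X_1 + c_2X_2.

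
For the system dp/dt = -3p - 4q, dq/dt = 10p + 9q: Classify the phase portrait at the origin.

A = [[-3,-4],[10,9]]; det(A-λI) = λ^2 - 6λ + 13.
λ = 3 ± 2i: positive real part.

unstable spiral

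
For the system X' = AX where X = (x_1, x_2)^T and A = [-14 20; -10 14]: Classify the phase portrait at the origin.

A = [[-14,20],[-10,14]]; det(A-λI) = λ^2 + 4.
λ = 0 ± 2i: zero real part.

center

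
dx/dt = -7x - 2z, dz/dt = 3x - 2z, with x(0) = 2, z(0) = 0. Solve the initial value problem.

Coefficient matrix A = [[-7, -2], [3, -2]].
Characteristic polynomial det(A - λI) = λ^2 + 9λ + 20 = 0.
Eigenvalues λ = -4, -5.
For λ=-4: (A-λI) row 1 is [-3, -2], so an eigenvector is (2, -3).
For λ=-5: (A-λI) row 1 is [-2, -2], so an eigenvector is (-1, 1).
General solution: c_1e^(-4t)(2,-3) + c_2e^(-5t)(-1,1).
Applying x(0)=2, z(0)=0 gives c_1=-2, c_2=-6.

x(t) = -4e^(-4t) + 6e^(-5t), z(t) = 6e^(-4t) - 6e^(-5t)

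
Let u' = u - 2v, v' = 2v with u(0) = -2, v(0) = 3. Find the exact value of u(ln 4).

A = [[1,-2],[0,2]]; eigenvalues λ = 2, 1.
Eigenvectors: (-2,1) for λ=2, (-1,0) for λ=1.
From the initial condition, c_1 = 3, c_2 = -4.
u(ln 4) = (3)(4^2)(-2) + (-4)(4^1)(-1) = -80.

-80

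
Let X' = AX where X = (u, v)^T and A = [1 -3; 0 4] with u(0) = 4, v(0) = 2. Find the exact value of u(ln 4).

-488

A = [[1,-3],[0,4]]; eigenvalues λ = 1, 4.
Eigenvectors: (1,0) for λ=1, (-1,1) for λ=4.
From the initial condition, c_1 = 6, c_2 = 2.
u(ln 4) = (6)(4^1)(1) + (2)(4^4)(-1) = -488.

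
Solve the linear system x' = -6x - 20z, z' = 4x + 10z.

x(t) = 2K_1e^(2t)sin(4t) - K_1e^(2t)cos(4t) - K_2e^(2t)sin(4t) - 2K_2e^(2t)cos(4t), z(t) = -K_1e^(2t)sin(4t) + K_2e^(2t)cos(4t)

Coefficient matrix A = [[-6, -20], [4, 10]].
Characteristic polynomial det(A - λI) = λ^2 - 4λ + 20 = 0.
Eigenvalues λ = 2 ± 4i (complex conjugate pair).
For λ=2+4i: an eigenvector is (-1,0) - i(2,-1) = (-1 - 2i, 0 + i).
A real fundamental pair from Re and Im of e^((2+4i)t)v: X_1 = e^(2t)(cos(4t)·(-1,0) + sin(4t)·(2,-1)), X_2 = e^(2t)(sin(4t)·(-1,0) - cos(4t)·(2,-1)).
General solution: K_1X_1 + K_2X_2.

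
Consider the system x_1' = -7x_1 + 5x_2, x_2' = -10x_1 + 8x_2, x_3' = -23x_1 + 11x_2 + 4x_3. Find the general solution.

x_1(t) = c_1e^(3t) - c_3e^(-2t), x_2(t) = 2c_1e^(3t) - c_3e^(-2t), x_3(t) = c_1e^(3t) + c_2e^(4t) - 2c_3e^(-2t)

Coefficient matrix A = [[-7, 5, 0], [-10, 8, 0], [-23, 11, 4]].
det(A - λI) = 0 gives eigenvalues λ = 3, 4, -2.
For λ=3: eigenvector (1,2,1).
For λ=4: eigenvector (0,0,1).
For λ=-2: eigenvector (-1,-1,-2).
General solution: c_1e^(3t)(1,2,1) + c_2e^(4t)(0,0,1) + c_3e^(-2t)(-1,-1,-2).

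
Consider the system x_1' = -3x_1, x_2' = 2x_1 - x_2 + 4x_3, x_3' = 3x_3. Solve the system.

Coefficient matrix A = [[-3, 0, 0], [2, -1, 4], [0, 0, 3]].
det(A - λI) = 0 gives eigenvalues λ = -3, 3, -1.
For λ=-3: eigenvector (1,-1,0).
For λ=3: eigenvector (0,1,1).
For λ=-1: eigenvector (0,1,0).
General solution: c_1e^(-3t)(1,-1,0) + c_2e^(3t)(0,1,1) + c_3e^(-t)(0,1,0).

x_1(t) = c_1e^(-3t), x_2(t) = -c_1e^(-3t) + c_2e^(3t) + c_3e^(-t), x_3(t) = c_2e^(3t)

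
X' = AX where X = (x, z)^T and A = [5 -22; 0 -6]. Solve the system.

x(t) = -2K_1e^(-6t) + K_2e^(5t), z(t) = -K_1e^(-6t)

Coefficient matrix A = [[5, -22], [0, -6]].
Characteristic polynomial det(A - λI) = λ^2 + λ - 30 = 0.
Eigenvalues λ = -6, 5.
For λ=-6: (A-λI) row 1 is [11, -22], so an eigenvector is (-2, -1).
For λ=5: (A-λI) row 1 is [0, -22], so an eigenvector is (1, 0).
General solution: K_1e^(-6t)(-2,-1) + K_2e^(5t)(1,0).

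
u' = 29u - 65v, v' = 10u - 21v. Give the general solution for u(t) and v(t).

u(t) = 3K_1e^(4t)sin(5t) - 2K_1e^(4t)cos(5t) - 2K_2e^(4t)sin(5t) - 3K_2e^(4t)cos(5t), v(t) = K_1e^(4t)sin(5t) - K_1e^(4t)cos(5t) - K_2e^(4t)sin(5t) - K_2e^(4t)cos(5t)

Coefficient matrix A = [[29, -65], [10, -21]].
Characteristic polynomial det(A - λI) = λ^2 - 8λ + 41 = 0.
Eigenvalues λ = 4 ± 5i (complex conjugate pair).
For λ=4+5i: an eigenvector is (-2,-1) - i(3,1) = (-2 - 3i, -1 - i).
A real fundamental pair from Re and Im of e^((4+5i)t)v: X_1 = e^(4t)(cos(5t)·(-2,-1) + sin(5t)·(3,1)), X_2 = e^(4t)(sin(5t)·(-2,-1) - cos(5t)·(3,1)).
General solution: K_1X_1 + K_2X_2.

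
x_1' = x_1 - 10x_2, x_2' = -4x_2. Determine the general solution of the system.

Coefficient matrix A = [[1, -10], [0, -4]].
Characteristic polynomial det(A - λI) = λ^2 + 3λ - 4 = 0.
Eigenvalues λ = -4, 1.
For λ=-4: (A-λI) row 1 is [5, -10], so an eigenvector is (-2, -1).
For λ=1: (A-λI) row 1 is [0, -10], so an eigenvector is (-1, 0).
General solution: C_1e^(-4t)(-2,-1) + C_2e^(t)(-1,0).

x_1(t) = -2C_1e^(-4t) - C_2e^(t), x_2(t) = -C_1e^(-4t)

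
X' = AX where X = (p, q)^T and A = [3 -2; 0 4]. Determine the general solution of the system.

p(t) = K_1e^(3t) - 2K_2e^(4t), q(t) = K_2e^(4t)

Coefficient matrix A = [[3, -2], [0, 4]].
Characteristic polynomial det(A - λI) = λ^2 - 7λ + 12 = 0.
Eigenvalues λ = 3, 4.
For λ=3: (A-λI) row 1 is [0, -2], so an eigenvector is (1, 0).
For λ=4: (A-λI) row 1 is [-1, -2], so an eigenvector is (-2, 1).
General solution: K_1e^(3t)(1,0) + K_2e^(4t)(-2,1).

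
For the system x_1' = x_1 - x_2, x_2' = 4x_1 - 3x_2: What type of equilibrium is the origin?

A = [[1,-1],[4,-3]]; det(A-λI) = λ^2 + 2λ + 1.
repeated λ = -1 with a single eigenvector.

stable improper node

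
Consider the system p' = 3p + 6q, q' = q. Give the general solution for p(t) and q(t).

Coefficient matrix A = [[3, 6], [0, 1]].
Characteristic polynomial det(A - λI) = λ^2 - 4λ + 3 = 0.
Eigenvalues λ = 1, 3.
For λ=1: (A-λI) row 1 is [2, 6], so an eigenvector is (-3, 1).
For λ=3: (A-λI) row 1 is [0, 6], so an eigenvector is (-1, 0).
General solution: C_1e^(t)(-3,1) + C_2e^(3t)(-1,0).

p(t) = -3C_1e^(t) - C_2e^(3t), q(t) = C_1e^(t)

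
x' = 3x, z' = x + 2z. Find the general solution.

x(t) = C_1e^(3t), z(t) = C_1e^(3t) - C_2e^(2t)

Coefficient matrix A = [[3, 0], [1, 2]].
Characteristic polynomial det(A - λI) = λ^2 - 5λ + 6 = 0.
Eigenvalues λ = 3, 2.
For λ=3: (A-λI) row 2 is [1, -1], so an eigenvector is (1, 1).
For λ=2: (A-λI) row 1 is [1, 0], so an eigenvector is (0, -1).
General solution: C_1e^(3t)(1,1) + C_2e^(2t)(0,-1).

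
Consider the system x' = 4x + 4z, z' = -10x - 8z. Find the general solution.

x(t) = -C_1e^(-2t)sin(2t) - C_1e^(-2t)cos(2t) - C_2e^(-2t)sin(2t) + C_2e^(-2t)cos(2t), z(t) = 2C_1e^(-2t)sin(2t) + C_1e^(-2t)cos(2t) + C_2e^(-2t)sin(2t) - 2C_2e^(-2t)cos(2t)

Coefficient matrix A = [[4, 4], [-10, -8]].
Characteristic polynomial det(A - λI) = λ^2 + 4λ + 8 = 0.
Eigenvalues λ = -2 ± 2i (complex conjugate pair).
For λ=-2+2i: an eigenvector is (-1,1) - i(-1,2) = (-1 + i, 1 - 2i).
A real fundamental pair from Re and Im of e^((-2+2i)t)v: X_1 = e^(-2t)(cos(2t)·(-1,1) + sin(2t)·(-1,2)), X_2 = e^(-2t)(sin(2t)·(-1,1) - cos(2t)·(-1,2)).
General solution: C_1X_1 + C_2X_2.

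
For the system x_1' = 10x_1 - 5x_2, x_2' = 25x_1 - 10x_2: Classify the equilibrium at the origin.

center

A = [[10,-5],[25,-10]]; det(A-λI) = λ^2 + 25.
λ = 0 ± 5i: zero real part.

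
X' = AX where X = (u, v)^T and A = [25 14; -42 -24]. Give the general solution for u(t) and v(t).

Coefficient matrix A = [[25, 14], [-42, -24]].
Characteristic polynomial det(A - λI) = λ^2 - λ - 12 = 0.
Eigenvalues λ = 4, -3.
For λ=4: (A-λI) row 1 is [21, 14], so an eigenvector is (2, -3).
For λ=-3: (A-λI) row 1 is [28, 14], so an eigenvector is (-1, 2).
General solution: C_1e^(4t)(2,-3) + C_2e^(-3t)(-1,2).

u(t) = 2C_1e^(4t) - C_2e^(-3t), v(t) = -3C_1e^(4t) + 2C_2e^(-3t)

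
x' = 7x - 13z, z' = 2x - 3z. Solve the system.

x(t) = -2K_1e^(2t)sin(t) - 3K_1e^(2t)cos(t) - 3K_2e^(2t)sin(t) + 2K_2e^(2t)cos(t), z(t) = -K_1e^(2t)sin(t) - K_1e^(2t)cos(t) - K_2e^(2t)sin(t) + K_2e^(2t)cos(t)

Coefficient matrix A = [[7, -13], [2, -3]].
Characteristic polynomial det(A - λI) = λ^2 - 4λ + 5 = 0.
Eigenvalues λ = 2 ± i (complex conjugate pair).
For λ=2+i: an eigenvector is (-3,-1) - i(-2,-1) = (-3 + 2i, -1 + i).
A real fundamental pair from Re and Im of e^((2+i)t)v: X_1 = e^(2t)(cos(t)·(-3,-1) + sin(t)·(-2,-1)), X_2 = e^(2t)(sin(t)·(-3,-1) - cos(t)·(-2,-1)).
General solution: K_1X_1 + K_2X_2.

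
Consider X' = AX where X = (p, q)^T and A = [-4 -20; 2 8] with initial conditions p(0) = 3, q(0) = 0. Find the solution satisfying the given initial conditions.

Coefficient matrix A = [[-4, -20], [2, 8]].
Characteristic polynomial det(A - λI) = λ^2 - 4λ + 8 = 0.
Eigenvalues λ = 2 ± 2i (complex conjugate pair).
For λ=2+2i: an eigenvector is (3,-1) - i(1,0) = (3 - i, -1).
A real fundamental pair from Re and Im of e^((2+2i)t)v: X_1 = e^(2t)(cos(2t)·(3,-1) + sin(2t)·(1,0)), X_2 = e^(2t)(sin(2t)·(3,-1) - cos(2t)·(1,0)).
General solution: c_1X_1 + c_2X_2.
Applying p(0)=3, q(0)=0 gives c_1=0, c_2=-3.

p(t) = -9e^(2t)sin(2t) + 3e^(2t)cos(2t), q(t) = 3e^(2t)sin(2t)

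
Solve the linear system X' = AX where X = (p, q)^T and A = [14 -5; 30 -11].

p(t) = -C_1e^(-t) - C_2e^(4t), q(t) = -3C_1e^(-t) - 2C_2e^(4t)

Coefficient matrix A = [[14, -5], [30, -11]].
Characteristic polynomial det(A - λI) = λ^2 - 3λ - 4 = 0.
Eigenvalues λ = -1, 4.
For λ=-1: (A-λI) row 1 is [15, -5], so an eigenvector is (-1, -3).
For λ=4: (A-λI) row 1 is [10, -5], so an eigenvector is (-1, -2).
General solution: C_1e^(-t)(-1,-3) + C_2e^(4t)(-1,-2).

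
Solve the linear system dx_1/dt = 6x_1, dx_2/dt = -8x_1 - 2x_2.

x_1(t) = -K_2e^(6t), x_2(t) = K_1e^(-2t) + K_2e^(6t)

Coefficient matrix A = [[6, 0], [-8, -2]].
Characteristic polynomial det(A - λI) = λ^2 - 4λ - 12 = 0.
Eigenvalues λ = -2, 6.
For λ=-2: (A-λI) row 1 is [8, 0], so an eigenvector is (0, 1).
For λ=6: (A-λI) row 2 is [-8, -8], so an eigenvector is (-1, 1).
General solution: K_1e^(-2t)(0,1) + K_2e^(6t)(-1,1).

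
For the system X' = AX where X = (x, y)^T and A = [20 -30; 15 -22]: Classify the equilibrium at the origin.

A = [[20,-30],[15,-22]]; det(A-λI) = λ^2 + 2λ + 10.
λ = -1 ± 3i: negative real part.

stable spiral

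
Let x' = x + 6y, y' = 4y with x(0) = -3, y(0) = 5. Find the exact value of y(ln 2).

A = [[1,6],[0,4]]; eigenvalues λ = 4, 1.
Eigenvectors: (-2,-1) for λ=4, (1,0) for λ=1.
From the initial condition, c_1 = -5, c_2 = -13.
y(ln 2) = (-5)(2^4)(-1) + (-13)(2^1)(0) = 80.

80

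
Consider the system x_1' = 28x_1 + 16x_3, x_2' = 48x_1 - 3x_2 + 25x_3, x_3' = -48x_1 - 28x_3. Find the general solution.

Coefficient matrix A = [[28, 0, 16], [48, -3, 25], [-48, 0, -28]].
det(A - λI) = 0 gives eigenvalues λ = -4, -3, 4.
For λ=-4: eigenvector (1,2,-2).
For λ=-3: eigenvector (0,1,0).
For λ=4: eigenvector (2,3,-3).
General solution: C_1e^(-4t)(1,2,-2) + C_2e^(-3t)(0,1,0) + C_3e^(4t)(2,3,-3).

x_1(t) = C_1e^(-4t) + 2C_3e^(4t), x_2(t) = 2C_1e^(-4t) + C_2e^(-3t) + 3C_3e^(4t), x_3(t) = -2C_1e^(-4t) - 3C_3e^(4t)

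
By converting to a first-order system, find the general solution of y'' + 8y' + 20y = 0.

y(t) = K_1e^(-4t)cos(2t) + K_2e^(-4t)sin(2t)

Let x_1 = y, x_2 = y'. Then x_1' = x_2 and x_2' = -20x_1 - 8x_2.
A = [[0,1],[-20,-8]]; det(A-λI) = λ^2 + 8λ + 20.
Eigenvalues λ = -4 ± 2i.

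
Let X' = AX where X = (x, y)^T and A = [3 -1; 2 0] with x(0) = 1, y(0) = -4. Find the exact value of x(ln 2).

14

A = [[3,-1],[2,0]]; eigenvalues λ = 1, 2.
Eigenvectors: (1,2) for λ=1, (-1,-1) for λ=2.
From the initial condition, c_1 = -5, c_2 = -6.
x(ln 2) = (-5)(2^1)(1) + (-6)(2^2)(-1) = 14.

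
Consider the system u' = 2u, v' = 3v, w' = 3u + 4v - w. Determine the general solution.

Coefficient matrix A = [[2, 0, 0], [0, 3, 0], [3, 4, -1]].
det(A - λI) = 0 gives eigenvalues λ = -1, 3, 2.
For λ=-1: eigenvector (0,0,-1).
For λ=3: eigenvector (0,1,1).
For λ=2: eigenvector (1,0,1).
General solution: c_1e^(-t)(0,0,-1) + c_2e^(3t)(0,1,1) + c_3e^(2t)(1,0,1).

u(t) = c_3e^(2t), v(t) = c_2e^(3t), w(t) = -c_1e^(-t) + c_2e^(3t) + c_3e^(2t)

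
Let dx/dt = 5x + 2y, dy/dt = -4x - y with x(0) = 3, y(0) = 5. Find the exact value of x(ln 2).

A = [[5,2],[-4,-1]]; eigenvalues λ = 1, 3.
Eigenvectors: (1,-2) for λ=1, (1,-1) for λ=3.
From the initial condition, c_1 = -8, c_2 = 11.
x(ln 2) = (-8)(2^1)(1) + (11)(2^3)(1) = 72.

72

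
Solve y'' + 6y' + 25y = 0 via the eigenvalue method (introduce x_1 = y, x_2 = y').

y(t) = c_1e^(-3t)cos(4t) + c_2e^(-3t)sin(4t)

Let x_1 = y, x_2 = y'. Then x_1' = x_2 and x_2' = -25x_1 - 6x_2.
A = [[0,1],[-25,-6]]; det(A-λI) = λ^2 + 6λ + 25.
Eigenvalues λ = -3 ± 4i.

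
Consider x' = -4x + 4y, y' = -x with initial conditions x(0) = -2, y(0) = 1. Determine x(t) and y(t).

Coefficient matrix A = [[-4, 4], [-1, 0]].
Characteristic polynomial det(A - λI) = λ^2 + 4λ + 4 = 0.
Single eigenvalue λ = -2 with algebraic multiplicity 2.
Eigenvector v = (-2,-1); generalized eigenvector w with (A-λI)w=v is (-1,-1).
General solution: e^(-2t)[C_1·v + C_2·(t·v + w)].
Applying x(0)=-2, y(0)=1 gives C_1=3, C_2=-4.

x(t) = 8te^(-2t) - 2e^(-2t), y(t) = 4te^(-2t) + e^(-2t)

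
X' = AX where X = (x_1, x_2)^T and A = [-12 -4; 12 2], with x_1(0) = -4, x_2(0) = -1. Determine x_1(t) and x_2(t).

Coefficient matrix A = [[-12, -4], [12, 2]].
Characteristic polynomial det(A - λI) = λ^2 + 10λ + 24 = 0.
Eigenvalues λ = -6, -4.
For λ=-6: (A-λI) row 1 is [-6, -4], so an eigenvector is (-2, 3).
For λ=-4: (A-λI) row 1 is [-8, -4], so an eigenvector is (1, -2).
General solution: C_1e^(-6t)(-2,3) + C_2e^(-4t)(1,-2).
Applying x_1(0)=-4, x_2(0)=-1 gives C_1=9, C_2=14.

x_1(t) = 14e^(-4t) - 18e^(-6t), x_2(t) = -28e^(-4t) + 27e^(-6t)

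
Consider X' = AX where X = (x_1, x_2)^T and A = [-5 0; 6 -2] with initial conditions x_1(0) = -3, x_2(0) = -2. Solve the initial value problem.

Coefficient matrix A = [[-5, 0], [6, -2]].
Characteristic polynomial det(A - λI) = λ^2 + 7λ + 10 = 0.
Eigenvalues λ = -5, -2.
For λ=-5: (A-λI) row 2 is [6, 3], so an eigenvector is (-1, 2).
For λ=-2: (A-λI) row 1 is [-3, 0], so an eigenvector is (0, -1).
General solution: K_1e^(-5t)(-1,2) + K_2e^(-2t)(0,-1).
Applying x_1(0)=-3, x_2(0)=-2 gives K_1=3, K_2=8.

x_1(t) = -3e^(-5t), x_2(t) = -8e^(-2t) + 6e^(-5t)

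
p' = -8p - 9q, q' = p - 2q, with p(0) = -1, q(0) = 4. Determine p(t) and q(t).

p(t) = -33te^(-5t) - e^(-5t), q(t) = 11te^(-5t) + 4e^(-5t)

Coefficient matrix A = [[-8, -9], [1, -2]].
Characteristic polynomial det(A - λI) = λ^2 + 10λ + 25 = 0.
Single eigenvalue λ = -5 with algebraic multiplicity 2.
Eigenvector v = (3,-1); generalized eigenvector w with (A-λI)w=v is (2,-1).
General solution: e^(-5t)[K_1·v + K_2·(t·v + w)].
Applying p(0)=-1, q(0)=4 gives K_1=7, K_2=-11.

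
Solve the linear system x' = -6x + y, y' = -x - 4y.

x(t) = -C_1e^(-5t) - C_2te^(-5t) + C_2e^(-5t), y(t) = -C_1e^(-5t) - C_2te^(-5t)

Coefficient matrix A = [[-6, 1], [-1, -4]].
Characteristic polynomial det(A - λI) = λ^2 + 10λ + 25 = 0.
Single eigenvalue λ = -5 with algebraic multiplicity 2.
Eigenvector v = (-1,-1); generalized eigenvector w with (A-λI)w=v is (1,0).
General solution: e^(-5t)[C_1·v + C_2·(t·v + w)].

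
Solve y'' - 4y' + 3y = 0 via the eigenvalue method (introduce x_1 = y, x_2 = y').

Let x_1 = y, x_2 = y'. Then x_1' = x_2 and x_2' = -3x_1 + 4x_2.
A = [[0,1],[-3,4]]; det(A-λI) = λ^2 - 4λ + 3.
Eigenvalues λ = 1, 3 with eigenvectors (1,1), (1,3).

y(t) = K_1e^(t) + K_2e^(3t)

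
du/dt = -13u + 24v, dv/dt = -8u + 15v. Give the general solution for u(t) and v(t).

u(t) = -3C_1e^(3t) + 2C_2e^(-t), v(t) = -2C_1e^(3t) + C_2e^(-t)

Coefficient matrix A = [[-13, 24], [-8, 15]].
Characteristic polynomial det(A - λI) = λ^2 - 2λ - 3 = 0.
Eigenvalues λ = 3, -1.
For λ=3: (A-λI) row 1 is [-16, 24], so an eigenvector is (-3, -2).
For λ=-1: (A-λI) row 1 is [-12, 24], so an eigenvector is (2, 1).
General solution: C_1e^(3t)(-3,-2) + C_2e^(-t)(2,1).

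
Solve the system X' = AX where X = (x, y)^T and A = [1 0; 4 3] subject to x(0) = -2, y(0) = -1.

Coefficient matrix A = [[1, 0], [4, 3]].
Characteristic polynomial det(A - λI) = λ^2 - 4λ + 3 = 0.
Eigenvalues λ = 1, 3.
For λ=1: (A-λI) row 2 is [4, 2], so an eigenvector is (-1, 2).
For λ=3: (A-λI) row 1 is [-2, 0], so an eigenvector is (0, -1).
General solution: c_1e^(t)(-1,2) + c_2e^(3t)(0,-1).
Applying x(0)=-2, y(0)=-1 gives c_1=2, c_2=5.

x(t) = -2e^(t), y(t) = -5e^(3t) + 4e^(t)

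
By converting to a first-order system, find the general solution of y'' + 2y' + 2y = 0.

y(t) = K_1e^(-t)cos(t) + K_2e^(-t)sin(t)

Let x_1 = y, x_2 = y'. Then x_1' = x_2 and x_2' = -2x_1 - 2x_2.
A = [[0,1],[-2,-2]]; det(A-λI) = λ^2 + 2λ + 2.
Eigenvalues λ = -1 ± i.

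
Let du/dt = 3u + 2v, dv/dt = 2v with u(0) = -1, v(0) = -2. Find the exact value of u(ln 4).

-256

A = [[3,2],[0,2]]; eigenvalues λ = 2, 3.
Eigenvectors: (-2,1) for λ=2, (-1,0) for λ=3.
From the initial condition, c_1 = -2, c_2 = 5.
u(ln 4) = (-2)(4^2)(-2) + (5)(4^3)(-1) = -256.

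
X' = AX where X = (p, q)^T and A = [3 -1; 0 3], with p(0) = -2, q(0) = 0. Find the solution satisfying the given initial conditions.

p(t) = -2e^(3t), q(t) = 0

Coefficient matrix A = [[3, -1], [0, 3]].
Characteristic polynomial det(A - λI) = λ^2 - 6λ + 9 = 0.
Single eigenvalue λ = 3 with algebraic multiplicity 2.
Eigenvector v = (-1,0); generalized eigenvector w with (A-λI)w=v is (-3,1).
General solution: e^(3t)[C_1·v + C_2·(t·v + w)].
Applying p(0)=-2, q(0)=0 gives C_1=2, C_2=0.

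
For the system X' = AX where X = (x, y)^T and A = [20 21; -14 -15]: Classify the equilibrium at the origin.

saddle

A = [[20,21],[-14,-15]]; det(A-λI) = λ^2 - 5λ - 6.
λ = -1, 6: opposite signs.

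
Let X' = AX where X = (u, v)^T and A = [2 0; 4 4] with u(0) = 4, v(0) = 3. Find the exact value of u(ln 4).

64

A = [[2,0],[4,4]]; eigenvalues λ = 2, 4.
Eigenvectors: (1,-2) for λ=2, (0,-1) for λ=4.
From the initial condition, c_1 = 4, c_2 = -11.
u(ln 4) = (4)(4^2)(1) + (-11)(4^4)(0) = 64.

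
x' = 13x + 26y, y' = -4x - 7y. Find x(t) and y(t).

x(t) = -3c_1e^(3t)sin(2t) + 2c_1e^(3t)cos(2t) + 2c_2e^(3t)sin(2t) + 3c_2e^(3t)cos(2t), y(t) = c_1e^(3t)sin(2t) - c_1e^(3t)cos(2t) - c_2e^(3t)sin(2t) - c_2e^(3t)cos(2t)

Coefficient matrix A = [[13, 26], [-4, -7]].
Characteristic polynomial det(A - λI) = λ^2 - 6λ + 13 = 0.
Eigenvalues λ = 3 ± 2i (complex conjugate pair).
For λ=3+2i: an eigenvector is (2,-1) - i(-3,1) = (2 + 3i, -1 - i).
A real fundamental pair from Re and Im of e^((3+2i)t)v: X_1 = e^(3t)(cos(2t)·(2,-1) + sin(2t)·(-3,1)), X_2 = e^(3t)(sin(2t)·(2,-1) - cos(2t)·(-3,1)).
General solution: c_1X_1 + c_2X_2.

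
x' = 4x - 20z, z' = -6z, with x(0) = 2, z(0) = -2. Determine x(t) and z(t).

Coefficient matrix A = [[4, -20], [0, -6]].
Characteristic polynomial det(A - λI) = λ^2 + 2λ - 24 = 0.
Eigenvalues λ = -6, 4.
For λ=-6: (A-λI) row 1 is [10, -20], so an eigenvector is (2, 1).
For λ=4: (A-λI) row 1 is [0, -20], so an eigenvector is (-1, 0).
General solution: C_1e^(-6t)(2,1) + C_2e^(4t)(-1,0).
Applying x(0)=2, z(0)=-2 gives C_1=-2, C_2=-6.

x(t) = 6e^(4t) - 4e^(-6t), z(t) = -2e^(-6t)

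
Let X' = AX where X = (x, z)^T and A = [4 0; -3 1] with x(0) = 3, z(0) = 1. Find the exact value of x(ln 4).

768

A = [[4,0],[-3,1]]; eigenvalues λ = 1, 4.
Eigenvectors: (0,-1) for λ=1, (-1,1) for λ=4.
From the initial condition, c_1 = -4, c_2 = -3.
x(ln 4) = (-4)(4^1)(0) + (-3)(4^4)(-1) = 768.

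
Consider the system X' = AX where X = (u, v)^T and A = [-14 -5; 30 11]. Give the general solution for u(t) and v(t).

Coefficient matrix A = [[-14, -5], [30, 11]].
Characteristic polynomial det(A - λI) = λ^2 + 3λ - 4 = 0.
Eigenvalues λ = -4, 1.
For λ=-4: (A-λI) row 1 is [-10, -5], so an eigenvector is (-1, 2).
For λ=1: (A-λI) row 1 is [-15, -5], so an eigenvector is (1, -3).
General solution: K_1e^(-4t)(-1,2) + K_2e^(t)(1,-3).

u(t) = -K_1e^(-4t) + K_2e^(t), v(t) = 2K_1e^(-4t) - 3K_2e^(t)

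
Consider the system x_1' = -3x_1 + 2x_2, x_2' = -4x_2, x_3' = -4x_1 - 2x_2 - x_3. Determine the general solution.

x_1(t) = -2c_1e^(-4t) + c_2e^(-3t), x_2(t) = c_1e^(-4t), x_3(t) = -2c_1e^(-4t) + 2c_2e^(-3t) + c_3e^(-t)

Coefficient matrix A = [[-3, 2, 0], [0, -4, 0], [-4, -2, -1]].
det(A - λI) = 0 gives eigenvalues λ = -4, -3, -1.
For λ=-4: eigenvector (-2,1,-2).
For λ=-3: eigenvector (1,0,2).
For λ=-1: eigenvector (0,0,1).
General solution: c_1e^(-4t)(-2,1,-2) + c_2e^(-3t)(1,0,2) + c_3e^(-t)(0,0,1).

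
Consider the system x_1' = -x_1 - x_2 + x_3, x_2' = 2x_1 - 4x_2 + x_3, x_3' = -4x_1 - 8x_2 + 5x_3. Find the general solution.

Coefficient matrix A = [[-1, -1, 1], [2, -4, 1], [-4, -8, 5]].
det(A - λI) = 0 gives eigenvalues λ = 2, -3, 1.
For λ=2: eigenvector (-1,-1,-4).
For λ=-3: eigenvector (0,1,1).
For λ=1: eigenvector (1,1,3).
General solution: C_1e^(2t)(-1,-1,-4) + C_2e^(-3t)(0,1,1) + C_3e^(t)(1,1,3).

x_1(t) = -C_1e^(2t) + C_3e^(t), x_2(t) = -C_1e^(2t) + C_2e^(-3t) + C_3e^(t), x_3(t) = -4C_1e^(2t) + C_2e^(-3t) + 3C_3e^(t)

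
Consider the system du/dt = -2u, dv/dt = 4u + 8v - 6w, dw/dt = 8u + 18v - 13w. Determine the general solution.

u(t) = K_1e^(-2t), v(t) = 2K_1e^(-2t) - K_2e^(-4t) + 2K_3e^(-t), w(t) = 4K_1e^(-2t) - 2K_2e^(-4t) + 3K_3e^(-t)

Coefficient matrix A = [[-2, 0, 0], [4, 8, -6], [8, 18, -13]].
det(A - λI) = 0 gives eigenvalues λ = -2, -4, -1.
For λ=-2: eigenvector (1,2,4).
For λ=-4: eigenvector (0,-1,-2).
For λ=-1: eigenvector (0,2,3).
General solution: K_1e^(-2t)(1,2,4) + K_2e^(-4t)(0,-1,-2) + K_3e^(-t)(0,2,3).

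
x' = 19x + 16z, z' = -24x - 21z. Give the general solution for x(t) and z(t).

Coefficient matrix A = [[19, 16], [-24, -21]].
Characteristic polynomial det(A - λI) = λ^2 + 2λ - 15 = 0.
Eigenvalues λ = -5, 3.
For λ=-5: (A-λI) row 1 is [24, 16], so an eigenvector is (2, -3).
For λ=3: (A-λI) row 1 is [16, 16], so an eigenvector is (1, -1).
General solution: K_1e^(-5t)(2,-3) + K_2e^(3t)(1,-1).

x(t) = 2K_1e^(-5t) + K_2e^(3t), z(t) = -3K_1e^(-5t) - K_2e^(3t)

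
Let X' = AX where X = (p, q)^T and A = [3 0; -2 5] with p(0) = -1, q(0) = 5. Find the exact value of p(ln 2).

-8

A = [[3,0],[-2,5]]; eigenvalues λ = 5, 3.
Eigenvectors: (0,1) for λ=5, (-1,-1) for λ=3.
From the initial condition, c_1 = 6, c_2 = 1.
p(ln 2) = (6)(2^5)(0) + (1)(2^3)(-1) = -8.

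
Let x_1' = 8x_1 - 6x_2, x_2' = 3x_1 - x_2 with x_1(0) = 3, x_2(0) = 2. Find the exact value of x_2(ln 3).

252

A = [[8,-6],[3,-1]]; eigenvalues λ = 5, 2.
Eigenvectors: (-2,-1) for λ=5, (-1,-1) for λ=2.
From the initial condition, c_1 = -1, c_2 = -1.
x_2(ln 3) = (-1)(3^5)(-1) + (-1)(3^2)(-1) = 252.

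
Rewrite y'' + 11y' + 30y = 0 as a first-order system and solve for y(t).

Let x_1 = y, x_2 = y'. Then x_1' = x_2 and x_2' = -30x_1 - 11x_2.
A = [[0,1],[-30,-11]]; det(A-λI) = λ^2 + 11λ + 30.
Eigenvalues λ = -5, -6 with eigenvectors (1,-5), (1,-6).

y(t) = c_1e^(-5t) + c_2e^(-6t)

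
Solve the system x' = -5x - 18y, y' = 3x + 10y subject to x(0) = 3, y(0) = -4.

Coefficient matrix A = [[-5, -18], [3, 10]].
Characteristic polynomial det(A - λI) = λ^2 - 5λ + 4 = 0.
Eigenvalues λ = 4, 1.
For λ=4: (A-λI) row 1 is [-9, -18], so an eigenvector is (-2, 1).
For λ=1: (A-λI) row 1 is [-6, -18], so an eigenvector is (3, -1).
General solution: c_1e^(4t)(-2,1) + c_2e^(t)(3,-1).
Applying x(0)=3, y(0)=-4 gives c_1=-9, c_2=-5.

x(t) = 18e^(4t) - 15e^(t), y(t) = -9e^(4t) + 5e^(t)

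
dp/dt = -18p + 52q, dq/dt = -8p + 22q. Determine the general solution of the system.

p(t) = -2C_1e^(2t)sin(4t) + 3C_1e^(2t)cos(4t) + 3C_2e^(2t)sin(4t) + 2C_2e^(2t)cos(4t), q(t) = -C_1e^(2t)sin(4t) + C_1e^(2t)cos(4t) + C_2e^(2t)sin(4t) + C_2e^(2t)cos(4t)

Coefficient matrix A = [[-18, 52], [-8, 22]].
Characteristic polynomial det(A - λI) = λ^2 - 4λ + 20 = 0.
Eigenvalues λ = 2 ± 4i (complex conjugate pair).
For λ=2+4i: an eigenvector is (3,1) - i(-2,-1) = (3 + 2i, 1 + i).
A real fundamental pair from Re and Im of e^((2+4i)t)v: X_1 = e^(2t)(cos(4t)·(3,1) + sin(4t)·(-2,-1)), X_2 = e^(2t)(sin(4t)·(3,1) - cos(4t)·(-2,-1)).
General solution: C_1X_1 + C_2X_2.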